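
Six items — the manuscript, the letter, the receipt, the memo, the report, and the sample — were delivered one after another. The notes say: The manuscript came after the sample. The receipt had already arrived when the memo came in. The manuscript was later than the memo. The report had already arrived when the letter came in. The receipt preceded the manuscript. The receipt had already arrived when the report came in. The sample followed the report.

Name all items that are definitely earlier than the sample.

the receipt, the report

Directly stated before the sample: the report.
The receipt reaches the sample via the receipt → the report → the sample.
No chain forces the memo (or any of the others) ahead of the sample.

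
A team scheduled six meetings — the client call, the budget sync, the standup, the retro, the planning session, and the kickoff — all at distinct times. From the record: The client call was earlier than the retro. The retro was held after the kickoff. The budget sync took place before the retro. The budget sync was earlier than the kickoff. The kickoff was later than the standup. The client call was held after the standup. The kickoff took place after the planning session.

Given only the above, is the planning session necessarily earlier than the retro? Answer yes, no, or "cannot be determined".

yes

Chain the constraints: the planning session → the kickoff → the retro. Each link is directly stated, so the planning session comes before the retro.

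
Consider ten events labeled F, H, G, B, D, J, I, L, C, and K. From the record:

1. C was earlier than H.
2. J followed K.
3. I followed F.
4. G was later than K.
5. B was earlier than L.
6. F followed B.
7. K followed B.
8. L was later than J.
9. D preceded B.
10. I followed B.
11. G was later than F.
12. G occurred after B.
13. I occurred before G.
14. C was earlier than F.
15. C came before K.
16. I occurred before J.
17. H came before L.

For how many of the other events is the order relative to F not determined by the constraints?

Forced before F: B, C, and D; forced after F: G, I, J, and L.
That leaves H and K with no forced order relative to F — 2.

2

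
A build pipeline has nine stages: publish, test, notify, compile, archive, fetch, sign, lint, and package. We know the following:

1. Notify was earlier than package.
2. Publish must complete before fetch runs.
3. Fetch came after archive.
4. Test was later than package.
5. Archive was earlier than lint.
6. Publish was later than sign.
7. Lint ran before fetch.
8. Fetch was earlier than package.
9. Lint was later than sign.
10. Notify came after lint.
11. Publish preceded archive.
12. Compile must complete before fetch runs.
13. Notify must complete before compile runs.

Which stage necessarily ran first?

Sign has a chain of constraints placing it before every other stage, so sign must be first.

sign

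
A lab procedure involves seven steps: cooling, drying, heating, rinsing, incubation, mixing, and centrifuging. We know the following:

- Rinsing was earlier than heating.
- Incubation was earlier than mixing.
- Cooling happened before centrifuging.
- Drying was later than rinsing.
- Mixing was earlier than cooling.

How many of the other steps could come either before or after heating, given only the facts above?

5

Forced before heating: rinsing.
That leaves centrifuging, cooling, drying, incubation, and mixing with no forced order relative to heating — 5.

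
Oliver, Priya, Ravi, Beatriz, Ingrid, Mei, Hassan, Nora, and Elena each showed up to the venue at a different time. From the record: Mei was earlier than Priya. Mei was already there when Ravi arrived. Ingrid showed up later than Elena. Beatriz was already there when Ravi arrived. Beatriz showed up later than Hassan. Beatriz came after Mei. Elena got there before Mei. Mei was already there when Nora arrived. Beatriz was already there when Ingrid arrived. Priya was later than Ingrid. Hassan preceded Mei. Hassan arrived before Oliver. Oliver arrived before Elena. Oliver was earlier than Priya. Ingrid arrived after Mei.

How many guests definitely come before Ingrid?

Directly stated before Ingrid: Beatriz, Elena, and Mei.
Hassan reaches Ingrid via Hassan → Mei → Ingrid.
Oliver reaches Ingrid via Oliver → Elena → Ingrid.
No chain forces Priya (or any of the others) ahead of Ingrid.
That's Beatriz, Elena, Hassan, Mei, and Oliver — 5 in all.

5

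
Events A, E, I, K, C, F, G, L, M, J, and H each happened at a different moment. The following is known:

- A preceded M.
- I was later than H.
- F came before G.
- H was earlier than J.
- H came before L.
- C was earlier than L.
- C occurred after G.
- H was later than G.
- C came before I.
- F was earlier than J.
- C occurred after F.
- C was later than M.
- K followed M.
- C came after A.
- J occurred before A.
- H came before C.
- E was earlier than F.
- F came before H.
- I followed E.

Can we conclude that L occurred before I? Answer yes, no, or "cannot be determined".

No chain of stated constraints runs from L to I, and none runs from I to L either.
So the relative order of L and I is not fixed by the given facts.

cannot be determined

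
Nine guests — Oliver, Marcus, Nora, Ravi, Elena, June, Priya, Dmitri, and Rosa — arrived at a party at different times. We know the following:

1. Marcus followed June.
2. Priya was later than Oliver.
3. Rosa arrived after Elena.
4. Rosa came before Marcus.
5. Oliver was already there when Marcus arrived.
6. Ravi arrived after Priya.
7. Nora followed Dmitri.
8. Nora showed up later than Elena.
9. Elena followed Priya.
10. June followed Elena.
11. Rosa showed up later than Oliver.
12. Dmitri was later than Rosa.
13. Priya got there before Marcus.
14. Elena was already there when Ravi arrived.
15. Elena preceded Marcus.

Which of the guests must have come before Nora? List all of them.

Dmitri, Elena, Oliver, Priya, Rosa

Directly stated before Nora: Dmitri and Elena.
Oliver reaches Nora via Oliver → Priya → Elena → Nora.
Priya reaches Nora via Priya → Elena → Nora.
Rosa reaches Nora via Rosa → Dmitri → Nora.
No chain forces Marcus (or any of the others) ahead of Nora.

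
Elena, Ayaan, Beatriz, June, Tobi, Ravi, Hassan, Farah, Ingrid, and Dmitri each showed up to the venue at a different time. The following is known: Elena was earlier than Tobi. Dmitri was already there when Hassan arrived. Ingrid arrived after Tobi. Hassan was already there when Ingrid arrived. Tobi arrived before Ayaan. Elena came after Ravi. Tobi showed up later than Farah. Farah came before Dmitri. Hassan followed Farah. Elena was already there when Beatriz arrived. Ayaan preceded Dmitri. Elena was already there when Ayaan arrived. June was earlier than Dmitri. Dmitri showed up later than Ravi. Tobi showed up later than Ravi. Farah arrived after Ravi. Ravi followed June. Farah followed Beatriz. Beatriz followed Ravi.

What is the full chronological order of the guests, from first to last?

June, Ravi, Elena, Beatriz, Farah, Tobi, Ayaan, Dmitri, Hassan, Ingrid

The constraints fix every adjacent pair, so only one ordering works:
June → Ravi → Elena → Beatriz → Farah → Tobi → Ayaan → Dmitri → Hassan → Ingrid.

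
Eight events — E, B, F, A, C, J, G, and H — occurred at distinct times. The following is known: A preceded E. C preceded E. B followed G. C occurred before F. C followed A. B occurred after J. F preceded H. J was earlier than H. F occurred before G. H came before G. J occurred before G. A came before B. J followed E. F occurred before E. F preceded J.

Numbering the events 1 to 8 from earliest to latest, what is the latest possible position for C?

C must come before B, E, F, G, H, and J — 6 events forced after it.
Everything else can be placed before C in some valid order, so C can sit as late as position 8 − 6 = 2.

2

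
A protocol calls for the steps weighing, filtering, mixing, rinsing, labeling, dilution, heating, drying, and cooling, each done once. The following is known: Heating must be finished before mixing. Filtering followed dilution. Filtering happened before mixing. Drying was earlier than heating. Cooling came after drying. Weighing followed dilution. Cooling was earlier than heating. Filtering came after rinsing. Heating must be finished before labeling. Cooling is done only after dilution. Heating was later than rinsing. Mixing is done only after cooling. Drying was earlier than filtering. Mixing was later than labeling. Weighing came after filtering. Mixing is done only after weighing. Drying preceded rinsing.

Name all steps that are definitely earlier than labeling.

cooling, dilution, drying, heating, rinsing

Directly stated before labeling: heating.
Cooling reaches labeling via cooling → heating → labeling.
Dilution reaches labeling via dilution → cooling → heating → labeling.
Drying reaches labeling via drying → heating → labeling.
Likewise rinsing reaches labeling by chaining the stated constraints.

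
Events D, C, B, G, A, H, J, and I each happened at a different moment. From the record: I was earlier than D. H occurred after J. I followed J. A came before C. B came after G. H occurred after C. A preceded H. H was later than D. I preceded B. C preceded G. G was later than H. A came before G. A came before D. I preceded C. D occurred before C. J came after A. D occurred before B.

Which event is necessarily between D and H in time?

Tracing the constraints gives D → C → H, so C sits after D and before H.
No other event is forced both after D and before H.

C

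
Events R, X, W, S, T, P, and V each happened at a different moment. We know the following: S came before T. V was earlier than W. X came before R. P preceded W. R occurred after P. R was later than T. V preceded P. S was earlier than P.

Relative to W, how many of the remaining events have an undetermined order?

3

Forced before W: P, S, and V.
That leaves R, T, and X with no forced order relative to W — 3.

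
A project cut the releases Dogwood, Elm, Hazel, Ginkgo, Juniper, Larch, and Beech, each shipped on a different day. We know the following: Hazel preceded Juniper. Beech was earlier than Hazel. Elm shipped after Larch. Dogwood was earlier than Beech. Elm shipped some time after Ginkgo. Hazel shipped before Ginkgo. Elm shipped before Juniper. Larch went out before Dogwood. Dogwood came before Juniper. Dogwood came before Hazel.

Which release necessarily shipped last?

Every other release has a chain of constraints placing it before Juniper, so Juniper is last.

Juniper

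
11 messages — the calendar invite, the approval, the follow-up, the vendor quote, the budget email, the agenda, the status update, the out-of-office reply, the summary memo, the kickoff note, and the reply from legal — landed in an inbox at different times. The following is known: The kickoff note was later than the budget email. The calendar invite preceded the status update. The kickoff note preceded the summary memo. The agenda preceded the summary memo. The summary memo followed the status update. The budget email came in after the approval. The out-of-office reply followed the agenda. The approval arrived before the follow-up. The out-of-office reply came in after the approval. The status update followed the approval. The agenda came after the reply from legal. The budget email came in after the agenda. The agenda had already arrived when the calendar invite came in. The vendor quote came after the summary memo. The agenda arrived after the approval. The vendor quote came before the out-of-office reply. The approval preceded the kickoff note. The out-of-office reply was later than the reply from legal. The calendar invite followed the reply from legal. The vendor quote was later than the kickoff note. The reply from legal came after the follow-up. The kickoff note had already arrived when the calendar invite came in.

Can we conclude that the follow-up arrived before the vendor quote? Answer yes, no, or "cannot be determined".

yes

Chain the constraints: the follow-up → the reply from legal → the agenda → the summary memo → the vendor quote. Each link is directly stated, so the follow-up comes before the vendor quote.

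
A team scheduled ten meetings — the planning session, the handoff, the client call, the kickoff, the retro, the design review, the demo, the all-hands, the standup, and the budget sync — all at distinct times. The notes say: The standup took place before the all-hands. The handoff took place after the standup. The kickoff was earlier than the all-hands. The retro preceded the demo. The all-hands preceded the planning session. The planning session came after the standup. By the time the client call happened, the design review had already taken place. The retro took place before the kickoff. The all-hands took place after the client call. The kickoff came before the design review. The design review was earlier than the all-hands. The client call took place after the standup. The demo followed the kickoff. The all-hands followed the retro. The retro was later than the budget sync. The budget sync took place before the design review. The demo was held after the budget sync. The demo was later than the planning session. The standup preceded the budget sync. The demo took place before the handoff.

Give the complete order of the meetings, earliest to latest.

The constraints fix every adjacent pair, so only one ordering works:
the standup → the budget sync → the retro → the kickoff → the design review → the client call → the all-hands → the planning session → the demo → the handoff.

the standup, the budget sync, the retro, the kickoff, the design review, the client call, the all-hands, the planning session, the demo, the handoff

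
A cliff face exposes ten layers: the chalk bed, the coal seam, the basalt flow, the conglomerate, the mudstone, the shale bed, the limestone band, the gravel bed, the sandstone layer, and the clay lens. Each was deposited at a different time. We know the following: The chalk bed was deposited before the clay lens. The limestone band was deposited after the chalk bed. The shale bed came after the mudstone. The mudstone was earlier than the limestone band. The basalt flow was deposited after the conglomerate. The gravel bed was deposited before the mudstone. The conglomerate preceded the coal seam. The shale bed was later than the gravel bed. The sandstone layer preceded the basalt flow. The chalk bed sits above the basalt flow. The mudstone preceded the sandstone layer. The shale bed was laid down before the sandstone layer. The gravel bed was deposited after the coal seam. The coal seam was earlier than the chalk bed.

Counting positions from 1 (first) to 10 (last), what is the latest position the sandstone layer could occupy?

The sandstone layer must come before the basalt flow, the chalk bed, the clay lens, and the limestone band — 4 layers forced after it.
Everything else can be placed before the sandstone layer in some valid order, so the sandstone layer can sit as late as position 10 − 4 = 6.

6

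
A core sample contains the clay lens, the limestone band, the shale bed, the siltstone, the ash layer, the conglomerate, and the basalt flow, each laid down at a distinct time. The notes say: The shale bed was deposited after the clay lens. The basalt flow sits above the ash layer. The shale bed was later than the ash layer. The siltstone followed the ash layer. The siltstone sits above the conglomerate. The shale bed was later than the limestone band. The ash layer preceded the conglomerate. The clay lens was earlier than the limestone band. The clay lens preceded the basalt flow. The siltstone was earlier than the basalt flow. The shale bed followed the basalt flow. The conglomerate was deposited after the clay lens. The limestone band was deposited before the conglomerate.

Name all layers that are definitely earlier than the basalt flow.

the ash layer, the clay lens, the conglomerate, the limestone band, the siltstone

Directly stated before the basalt flow: the ash layer, the clay lens, and the siltstone.
The conglomerate reaches the basalt flow via the conglomerate → the siltstone → the basalt flow.
The limestone band reaches the basalt flow via the limestone band → the conglomerate → the siltstone → the basalt flow.
No chain forces the shale bed ahead of the basalt flow.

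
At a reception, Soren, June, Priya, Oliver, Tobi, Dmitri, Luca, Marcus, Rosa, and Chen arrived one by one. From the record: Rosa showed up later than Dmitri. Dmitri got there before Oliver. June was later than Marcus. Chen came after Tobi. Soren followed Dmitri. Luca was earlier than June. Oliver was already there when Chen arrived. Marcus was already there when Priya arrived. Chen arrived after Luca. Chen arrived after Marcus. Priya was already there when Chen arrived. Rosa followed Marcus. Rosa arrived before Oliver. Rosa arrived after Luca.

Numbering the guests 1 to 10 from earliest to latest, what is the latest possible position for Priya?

9

Priya must come before Chen — 1 guest forced after them.
Everything else can be placed before Priya in some valid order, so Priya can sit as late as position 10 − 1 = 9.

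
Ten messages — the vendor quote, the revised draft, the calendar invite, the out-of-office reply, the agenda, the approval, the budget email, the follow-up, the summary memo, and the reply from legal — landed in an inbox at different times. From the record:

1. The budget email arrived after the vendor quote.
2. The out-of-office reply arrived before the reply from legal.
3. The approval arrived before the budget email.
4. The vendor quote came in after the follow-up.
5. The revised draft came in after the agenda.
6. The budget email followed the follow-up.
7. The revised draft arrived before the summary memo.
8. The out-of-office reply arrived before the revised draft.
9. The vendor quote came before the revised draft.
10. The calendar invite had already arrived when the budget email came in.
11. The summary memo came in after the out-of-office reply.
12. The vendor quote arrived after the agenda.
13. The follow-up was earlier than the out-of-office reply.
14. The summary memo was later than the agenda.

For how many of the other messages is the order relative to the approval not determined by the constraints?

Forced after the approval: the budget email.
That leaves the agenda, the calendar invite, the follow-up, the out-of-office reply, the reply from legal, the revised draft, the summary memo, and the vendor quote with no forced order relative to the approval — 8.

8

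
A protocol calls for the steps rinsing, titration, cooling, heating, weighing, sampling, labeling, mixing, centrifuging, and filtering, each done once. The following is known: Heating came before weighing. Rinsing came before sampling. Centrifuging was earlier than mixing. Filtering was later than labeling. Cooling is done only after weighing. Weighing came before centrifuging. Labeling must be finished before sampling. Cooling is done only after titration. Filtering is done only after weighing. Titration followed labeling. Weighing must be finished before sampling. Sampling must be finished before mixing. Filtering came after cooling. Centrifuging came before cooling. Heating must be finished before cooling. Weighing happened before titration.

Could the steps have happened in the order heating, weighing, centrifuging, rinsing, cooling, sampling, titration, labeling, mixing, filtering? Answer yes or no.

no

The constraints require titration before cooling, but in the proposed sequence cooling appears ahead of titration. That one violation is enough.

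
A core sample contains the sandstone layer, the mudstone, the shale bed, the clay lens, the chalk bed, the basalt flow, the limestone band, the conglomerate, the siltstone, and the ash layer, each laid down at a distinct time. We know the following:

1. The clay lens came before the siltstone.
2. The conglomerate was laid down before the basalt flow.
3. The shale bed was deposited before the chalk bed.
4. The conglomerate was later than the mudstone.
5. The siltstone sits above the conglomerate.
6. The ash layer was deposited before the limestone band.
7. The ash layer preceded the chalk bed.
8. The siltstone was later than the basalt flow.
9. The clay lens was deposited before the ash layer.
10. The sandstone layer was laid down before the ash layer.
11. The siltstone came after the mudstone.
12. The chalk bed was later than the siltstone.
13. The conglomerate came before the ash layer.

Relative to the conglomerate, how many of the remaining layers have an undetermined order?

Forced before the conglomerate: the mudstone; forced after the conglomerate: the ash layer, the basalt flow, the chalk bed, the limestone band, and the siltstone.
That leaves the clay lens, the sandstone layer, and the shale bed with no forced order relative to the conglomerate — 3.

3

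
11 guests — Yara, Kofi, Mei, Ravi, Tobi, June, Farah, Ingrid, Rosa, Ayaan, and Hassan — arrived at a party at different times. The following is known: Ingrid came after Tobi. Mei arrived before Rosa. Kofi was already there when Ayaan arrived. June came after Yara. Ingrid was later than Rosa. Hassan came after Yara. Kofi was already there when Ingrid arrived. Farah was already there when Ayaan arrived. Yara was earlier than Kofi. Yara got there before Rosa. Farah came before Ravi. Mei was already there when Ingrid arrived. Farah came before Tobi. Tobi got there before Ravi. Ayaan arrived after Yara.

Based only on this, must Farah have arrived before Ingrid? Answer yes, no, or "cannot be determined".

Chain the constraints: Farah → Tobi → Ingrid. Each link is directly stated, so Farah comes before Ingrid.

yes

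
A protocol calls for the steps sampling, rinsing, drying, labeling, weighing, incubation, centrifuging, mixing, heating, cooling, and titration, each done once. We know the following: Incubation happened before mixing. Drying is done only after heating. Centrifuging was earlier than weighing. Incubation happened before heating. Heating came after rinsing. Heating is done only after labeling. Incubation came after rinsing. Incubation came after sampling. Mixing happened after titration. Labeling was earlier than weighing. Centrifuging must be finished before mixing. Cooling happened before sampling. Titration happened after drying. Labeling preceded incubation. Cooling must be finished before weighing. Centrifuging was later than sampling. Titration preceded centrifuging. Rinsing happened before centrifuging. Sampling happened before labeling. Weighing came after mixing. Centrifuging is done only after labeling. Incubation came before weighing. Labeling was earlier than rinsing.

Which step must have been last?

Every other step has a chain of constraints placing it before weighing, so weighing is last.

weighing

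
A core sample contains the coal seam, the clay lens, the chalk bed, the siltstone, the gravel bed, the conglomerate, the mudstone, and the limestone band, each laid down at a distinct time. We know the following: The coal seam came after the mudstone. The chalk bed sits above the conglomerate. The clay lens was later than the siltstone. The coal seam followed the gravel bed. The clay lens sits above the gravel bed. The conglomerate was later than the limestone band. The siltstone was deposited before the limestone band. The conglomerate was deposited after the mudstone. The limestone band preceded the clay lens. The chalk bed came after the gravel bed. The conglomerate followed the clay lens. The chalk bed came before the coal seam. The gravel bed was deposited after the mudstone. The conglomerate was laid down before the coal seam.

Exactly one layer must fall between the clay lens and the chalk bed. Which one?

Tracing the constraints gives the clay lens → the conglomerate → the chalk bed, so the conglomerate sits after the clay lens and before the chalk bed.
No other layer is forced both after the clay lens and before the chalk bed.

the conglomerate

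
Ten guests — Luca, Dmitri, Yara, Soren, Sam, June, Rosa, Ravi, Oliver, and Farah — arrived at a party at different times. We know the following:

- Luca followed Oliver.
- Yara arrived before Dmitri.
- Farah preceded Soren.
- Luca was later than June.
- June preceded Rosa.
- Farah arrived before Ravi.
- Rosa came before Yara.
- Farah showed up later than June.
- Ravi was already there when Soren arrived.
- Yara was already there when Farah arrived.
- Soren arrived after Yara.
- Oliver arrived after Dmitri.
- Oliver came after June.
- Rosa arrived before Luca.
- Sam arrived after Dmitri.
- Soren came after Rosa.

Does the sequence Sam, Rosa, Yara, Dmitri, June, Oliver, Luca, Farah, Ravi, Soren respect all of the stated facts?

The constraints require June before Rosa, but in the proposed sequence Rosa appears ahead of June. That one violation is enough.

no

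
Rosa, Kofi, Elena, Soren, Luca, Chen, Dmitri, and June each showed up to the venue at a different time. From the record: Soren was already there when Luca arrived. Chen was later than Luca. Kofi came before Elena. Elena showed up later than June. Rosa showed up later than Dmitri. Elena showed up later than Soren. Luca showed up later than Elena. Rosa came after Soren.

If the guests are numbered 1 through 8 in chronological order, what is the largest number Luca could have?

Luca must come before Chen — 1 guest forced after them.
Everything else can be placed before Luca in some valid order, so Luca can sit as late as position 8 − 1 = 7.

7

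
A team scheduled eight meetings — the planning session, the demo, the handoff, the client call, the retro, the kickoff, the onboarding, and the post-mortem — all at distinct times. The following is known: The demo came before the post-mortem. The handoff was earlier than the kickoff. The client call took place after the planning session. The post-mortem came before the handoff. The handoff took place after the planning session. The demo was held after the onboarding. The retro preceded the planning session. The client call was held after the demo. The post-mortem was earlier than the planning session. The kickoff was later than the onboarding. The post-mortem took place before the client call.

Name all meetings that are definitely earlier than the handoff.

Directly stated before the handoff: the planning session and the post-mortem.
The demo reaches the handoff via the demo → the post-mortem → the handoff.
The onboarding reaches the handoff via the onboarding → the demo → the post-mortem → the handoff.
The retro reaches the handoff via the retro → the planning session → the handoff.

the demo, the onboarding, the planning session, the post-mortem, the retro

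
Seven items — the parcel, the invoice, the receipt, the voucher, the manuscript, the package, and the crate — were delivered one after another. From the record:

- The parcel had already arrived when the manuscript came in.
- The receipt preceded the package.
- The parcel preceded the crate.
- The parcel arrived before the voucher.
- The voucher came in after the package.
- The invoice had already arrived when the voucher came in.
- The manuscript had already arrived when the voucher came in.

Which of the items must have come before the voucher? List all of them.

the invoice, the manuscript, the package, the parcel, the receipt

Directly stated before the voucher: the invoice, the manuscript, the package, and the parcel.
The receipt reaches the voucher via the receipt → the package → the voucher.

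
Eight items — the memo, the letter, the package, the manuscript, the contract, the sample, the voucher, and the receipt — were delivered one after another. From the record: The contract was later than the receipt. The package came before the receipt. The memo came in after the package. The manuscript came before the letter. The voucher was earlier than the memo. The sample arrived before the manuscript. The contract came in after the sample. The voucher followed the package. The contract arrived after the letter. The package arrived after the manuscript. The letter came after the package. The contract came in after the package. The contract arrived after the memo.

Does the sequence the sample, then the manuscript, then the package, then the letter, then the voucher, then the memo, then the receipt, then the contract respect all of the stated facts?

yes

Check each stated constraint against the proposed order — e.g. the package is ahead of the contract; the sample is ahead of the contract. Every pair is in the required order; nothing is violated.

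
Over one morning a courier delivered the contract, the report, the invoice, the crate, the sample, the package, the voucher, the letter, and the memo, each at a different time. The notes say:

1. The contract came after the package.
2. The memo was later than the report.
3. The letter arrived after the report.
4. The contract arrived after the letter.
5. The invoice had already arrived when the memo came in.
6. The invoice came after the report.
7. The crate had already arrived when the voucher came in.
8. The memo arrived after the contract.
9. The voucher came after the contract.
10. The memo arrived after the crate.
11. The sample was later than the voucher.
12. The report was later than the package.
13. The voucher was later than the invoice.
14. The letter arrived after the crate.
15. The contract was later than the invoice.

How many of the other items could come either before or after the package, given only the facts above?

Forced after the package: the contract, the invoice, the letter, the memo, the report, the sample, and the voucher.
That leaves the crate with no forced order relative to the package — 1.

1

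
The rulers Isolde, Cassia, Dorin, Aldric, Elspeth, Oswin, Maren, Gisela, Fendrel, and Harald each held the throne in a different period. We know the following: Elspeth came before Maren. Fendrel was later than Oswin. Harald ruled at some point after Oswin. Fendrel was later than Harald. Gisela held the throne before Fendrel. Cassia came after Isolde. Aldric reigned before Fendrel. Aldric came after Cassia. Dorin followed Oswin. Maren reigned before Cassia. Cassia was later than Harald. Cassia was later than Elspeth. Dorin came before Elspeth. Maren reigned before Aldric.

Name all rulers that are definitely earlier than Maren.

Dorin, Elspeth, Oswin

Directly stated before Maren: Elspeth.
Dorin reaches Maren via Dorin → Elspeth → Maren.
Oswin reaches Maren via Oswin → Dorin → Elspeth → Maren.
No chain forces Gisela (or any of the others) ahead of Maren.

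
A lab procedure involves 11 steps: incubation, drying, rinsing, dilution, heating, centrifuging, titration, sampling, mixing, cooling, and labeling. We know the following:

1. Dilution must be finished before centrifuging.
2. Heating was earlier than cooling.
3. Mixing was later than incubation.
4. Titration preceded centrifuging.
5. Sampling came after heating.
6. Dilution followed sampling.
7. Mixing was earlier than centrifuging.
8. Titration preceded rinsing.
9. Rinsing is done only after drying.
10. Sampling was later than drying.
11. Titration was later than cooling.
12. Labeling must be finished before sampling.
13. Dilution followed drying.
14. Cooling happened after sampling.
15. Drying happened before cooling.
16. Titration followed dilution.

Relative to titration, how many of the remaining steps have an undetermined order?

2

Forced before titration: cooling, dilution, drying, heating, labeling, and sampling; forced after titration: centrifuging and rinsing.
That leaves incubation and mixing with no forced order relative to titration — 2.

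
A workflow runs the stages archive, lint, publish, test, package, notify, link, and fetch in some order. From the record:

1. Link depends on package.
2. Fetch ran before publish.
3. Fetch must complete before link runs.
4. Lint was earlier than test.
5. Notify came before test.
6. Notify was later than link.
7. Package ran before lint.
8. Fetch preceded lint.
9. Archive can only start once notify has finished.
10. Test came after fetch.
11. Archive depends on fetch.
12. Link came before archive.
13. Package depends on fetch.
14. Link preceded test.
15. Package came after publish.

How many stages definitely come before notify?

Directly stated before notify: link.
Fetch reaches notify via fetch → link → notify.
Package reaches notify via package → link → notify.
Publish reaches notify via publish → package → link → notify.
That's fetch, link, package, and publish — 4 in all.

4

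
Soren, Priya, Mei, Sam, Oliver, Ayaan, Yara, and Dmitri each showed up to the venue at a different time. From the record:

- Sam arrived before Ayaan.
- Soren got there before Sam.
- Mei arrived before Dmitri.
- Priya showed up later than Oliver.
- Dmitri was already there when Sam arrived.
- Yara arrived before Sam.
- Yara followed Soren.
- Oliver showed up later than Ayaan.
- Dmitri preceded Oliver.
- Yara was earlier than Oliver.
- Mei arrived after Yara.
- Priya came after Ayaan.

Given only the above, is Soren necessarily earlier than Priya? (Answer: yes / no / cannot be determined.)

yes

Chain the constraints: Soren → Sam → Ayaan → Priya. Each link is directly stated, so Soren comes before Priya.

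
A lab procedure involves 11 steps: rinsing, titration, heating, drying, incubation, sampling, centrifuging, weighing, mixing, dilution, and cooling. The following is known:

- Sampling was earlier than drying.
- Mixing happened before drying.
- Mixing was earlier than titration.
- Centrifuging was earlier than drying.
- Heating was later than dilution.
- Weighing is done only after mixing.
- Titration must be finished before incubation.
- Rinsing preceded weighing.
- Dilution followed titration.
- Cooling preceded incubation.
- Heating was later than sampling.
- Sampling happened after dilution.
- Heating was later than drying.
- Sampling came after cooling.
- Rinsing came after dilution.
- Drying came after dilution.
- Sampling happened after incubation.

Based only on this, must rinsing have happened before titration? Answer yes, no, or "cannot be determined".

Tracing the constraints gives titration → dilution → rinsing, so titration must come before rinsing.
That means rinsing cannot be before titration.

no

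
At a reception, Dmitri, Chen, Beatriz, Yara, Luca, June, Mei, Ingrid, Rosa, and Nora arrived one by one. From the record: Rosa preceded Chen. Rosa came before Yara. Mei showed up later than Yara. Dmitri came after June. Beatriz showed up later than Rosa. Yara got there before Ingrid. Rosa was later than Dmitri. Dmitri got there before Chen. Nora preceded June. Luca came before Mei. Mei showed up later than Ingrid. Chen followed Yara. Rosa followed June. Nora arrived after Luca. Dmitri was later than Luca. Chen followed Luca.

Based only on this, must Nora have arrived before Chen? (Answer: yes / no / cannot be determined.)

Chain the constraints: Nora → June → Dmitri → Chen. Each link is directly stated, so Nora comes before Chen.

yes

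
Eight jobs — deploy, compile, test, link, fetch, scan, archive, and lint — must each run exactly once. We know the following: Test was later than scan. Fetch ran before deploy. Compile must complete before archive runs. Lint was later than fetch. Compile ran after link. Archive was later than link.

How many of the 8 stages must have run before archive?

Directly stated before archive: compile and link.
No chain forces scan (or any of the others) ahead of archive.
That's compile and link — 2 in all.

2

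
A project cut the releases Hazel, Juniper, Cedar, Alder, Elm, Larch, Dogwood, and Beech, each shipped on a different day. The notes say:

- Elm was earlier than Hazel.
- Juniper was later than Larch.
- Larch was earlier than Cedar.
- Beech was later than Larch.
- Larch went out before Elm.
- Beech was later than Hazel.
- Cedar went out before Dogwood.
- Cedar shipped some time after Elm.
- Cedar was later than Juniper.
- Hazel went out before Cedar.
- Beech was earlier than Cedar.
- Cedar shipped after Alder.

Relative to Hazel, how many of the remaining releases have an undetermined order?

2

Forced before Hazel: Elm and Larch; forced after Hazel: Beech, Cedar, and Dogwood.
That leaves Alder and Juniper with no forced order relative to Hazel — 2.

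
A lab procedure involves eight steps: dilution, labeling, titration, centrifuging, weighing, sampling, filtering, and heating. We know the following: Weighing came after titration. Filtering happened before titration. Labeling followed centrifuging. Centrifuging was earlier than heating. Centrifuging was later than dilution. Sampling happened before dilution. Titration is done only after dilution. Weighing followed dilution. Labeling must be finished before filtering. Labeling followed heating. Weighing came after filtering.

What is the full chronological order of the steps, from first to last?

sampling, dilution, centrifuging, heating, labeling, filtering, titration, weighing

The constraints fix every adjacent pair, so only one ordering works:
sampling → dilution → centrifuging → heating → labeling → filtering → titration → weighing.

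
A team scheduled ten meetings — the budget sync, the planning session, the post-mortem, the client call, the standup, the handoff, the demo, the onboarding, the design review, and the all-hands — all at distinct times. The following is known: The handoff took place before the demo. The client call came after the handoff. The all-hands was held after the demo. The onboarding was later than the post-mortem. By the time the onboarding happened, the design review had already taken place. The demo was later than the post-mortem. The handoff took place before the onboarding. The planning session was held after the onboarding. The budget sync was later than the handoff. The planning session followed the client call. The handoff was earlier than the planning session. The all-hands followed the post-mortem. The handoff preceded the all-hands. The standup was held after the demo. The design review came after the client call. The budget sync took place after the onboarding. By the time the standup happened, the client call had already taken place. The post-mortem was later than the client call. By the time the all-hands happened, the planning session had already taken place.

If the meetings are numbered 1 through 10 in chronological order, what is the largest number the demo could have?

8

The demo must come before the all-hands and the standup — 2 meetings forced after it.
Everything else can be placed before the demo in some valid order, so the demo can sit as late as position 10 − 2 = 8.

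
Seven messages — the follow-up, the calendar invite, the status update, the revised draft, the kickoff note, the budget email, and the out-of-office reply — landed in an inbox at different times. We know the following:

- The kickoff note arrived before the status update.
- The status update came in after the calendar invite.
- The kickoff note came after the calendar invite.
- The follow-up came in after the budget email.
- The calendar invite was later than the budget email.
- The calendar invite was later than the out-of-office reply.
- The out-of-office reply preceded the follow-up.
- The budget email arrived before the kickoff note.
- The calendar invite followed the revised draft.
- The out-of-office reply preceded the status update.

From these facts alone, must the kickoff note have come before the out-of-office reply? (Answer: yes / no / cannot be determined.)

no

Tracing the constraints gives the out-of-office reply → the calendar invite → the kickoff note, so the out-of-office reply must come before the kickoff note.
That means the kickoff note cannot be before the out-of-office reply.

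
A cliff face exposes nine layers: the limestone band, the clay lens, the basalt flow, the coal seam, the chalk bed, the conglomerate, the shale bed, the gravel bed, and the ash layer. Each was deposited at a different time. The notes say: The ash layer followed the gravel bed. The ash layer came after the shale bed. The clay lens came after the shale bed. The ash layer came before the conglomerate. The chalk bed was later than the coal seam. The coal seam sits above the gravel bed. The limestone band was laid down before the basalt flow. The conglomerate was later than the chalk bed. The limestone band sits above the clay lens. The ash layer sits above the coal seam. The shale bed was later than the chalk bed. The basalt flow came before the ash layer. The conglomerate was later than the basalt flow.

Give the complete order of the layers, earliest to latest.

The constraints fix every adjacent pair, so only one ordering works:
the gravel bed → the coal seam → the chalk bed → the shale bed → the clay lens → the limestone band → the basalt flow → the ash layer → the conglomerate.

the gravel bed, the coal seam, the chalk bed, the shale bed, the clay lens, the limestone band, the basalt flow, the ash layer, the conglomerate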